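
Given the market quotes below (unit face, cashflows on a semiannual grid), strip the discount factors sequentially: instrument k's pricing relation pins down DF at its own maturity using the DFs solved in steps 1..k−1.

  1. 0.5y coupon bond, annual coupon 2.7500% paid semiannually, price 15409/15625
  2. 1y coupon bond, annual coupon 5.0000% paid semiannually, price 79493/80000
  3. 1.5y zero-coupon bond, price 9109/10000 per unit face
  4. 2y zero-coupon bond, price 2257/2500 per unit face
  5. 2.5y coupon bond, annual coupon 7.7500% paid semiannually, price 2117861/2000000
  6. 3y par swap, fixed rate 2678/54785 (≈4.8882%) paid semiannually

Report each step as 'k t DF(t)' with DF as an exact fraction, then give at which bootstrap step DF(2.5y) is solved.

1 1/2 608/625
2 1 9457/10000
3 3/2 9109/10000
4 2 2257/2500
5 5/2 4401/5000
6 3 8661/10000
DF(2.5y) is solved at step 5

step 1 [0.5y] bond c/2=11/800: DF=(15409/15625 − 11/800·(0))/(1+11/800) = 608/625 ≈ 0.972800
step 2 [1y] bond c/2=1/40: DF=(79493/80000 − 1/40·(0.972800))/(1+1/40) = 9457/10000 ≈ 0.945700
step 3 [1.5y] zero: DF = P = 9109/10000 ≈ 0.910900
step 4 [2y] zero: DF = P = 2257/2500 ≈ 0.902800
step 5 [2.5y] bond c/2=31/800: DF=(2117861/2000000 − 31/800·(0.972800+0.945700+0.910900+0.902800))/(1+31/800) = 4401/5000 ≈ 0.880200
step 6 [3y] swap r/2=1339/54785: DF=(1 − 1339/54785·(0.972800+0.945700+0.910900+0.902800+0.880200))/(1+1339/54785) = 8661/10000 ≈ 0.866100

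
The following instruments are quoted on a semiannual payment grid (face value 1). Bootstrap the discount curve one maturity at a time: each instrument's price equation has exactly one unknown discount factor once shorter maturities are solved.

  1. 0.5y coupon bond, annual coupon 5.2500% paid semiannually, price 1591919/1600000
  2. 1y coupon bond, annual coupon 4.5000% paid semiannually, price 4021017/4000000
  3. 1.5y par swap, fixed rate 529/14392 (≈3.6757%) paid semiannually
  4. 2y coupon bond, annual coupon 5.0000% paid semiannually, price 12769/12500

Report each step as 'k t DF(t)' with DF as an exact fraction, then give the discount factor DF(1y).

1 1/2 1939/2000
2 1 4809/5000
3 3/2 9471/10000
4 2 579/625
DF(1y) = 4809/5000 ≈ 0.961800

step 1 [0.5y] bond c/2=21/800: DF=(1591919/1600000 − 21/800·(0))/(1+21/800) = 1939/2000 ≈ 0.969500
step 2 [1y] bond c/2=9/400: DF=(4021017/4000000 − 9/400·(0.969500))/(1+9/400) = 4809/5000 ≈ 0.961800
step 3 [1.5y] swap r/2=529/28784: DF=(1 − 529/28784·(0.969500+0.961800))/(1+529/28784) = 9471/10000 ≈ 0.947100
step 4 [2y] bond c/2=1/40: DF=(12769/12500 − 1/40·(0.969500+0.961800+0.947100))/(1+1/40) = 579/625 ≈ 0.926400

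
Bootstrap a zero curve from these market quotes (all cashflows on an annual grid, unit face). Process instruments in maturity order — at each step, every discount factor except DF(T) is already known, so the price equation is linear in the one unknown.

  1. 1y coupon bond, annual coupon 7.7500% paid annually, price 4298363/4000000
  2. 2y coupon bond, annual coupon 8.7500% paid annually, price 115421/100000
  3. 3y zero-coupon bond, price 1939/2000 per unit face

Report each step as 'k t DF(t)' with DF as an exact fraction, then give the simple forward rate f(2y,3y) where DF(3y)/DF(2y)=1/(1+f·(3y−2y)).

1 1 9973/10000
2 2 9811/10000
3 3 1939/2000
f(2y,3y) = ((9811/10000)/(1939/2000) − 1)/(1) = 116/9695 ≈ 1.1965%

step 1 [1y] bond c/1=31/400: DF=(4298363/4000000 − 31/400·(0))/(1+31/400) = 9973/10000 ≈ 0.997300
step 2 [2y] bond c/1=7/80: DF=(115421/100000 − 7/80·(0.997300))/(1+7/80) = 9811/10000 ≈ 0.981100
step 3 [3y] zero: DF = P = 1939/2000 ≈ 0.969500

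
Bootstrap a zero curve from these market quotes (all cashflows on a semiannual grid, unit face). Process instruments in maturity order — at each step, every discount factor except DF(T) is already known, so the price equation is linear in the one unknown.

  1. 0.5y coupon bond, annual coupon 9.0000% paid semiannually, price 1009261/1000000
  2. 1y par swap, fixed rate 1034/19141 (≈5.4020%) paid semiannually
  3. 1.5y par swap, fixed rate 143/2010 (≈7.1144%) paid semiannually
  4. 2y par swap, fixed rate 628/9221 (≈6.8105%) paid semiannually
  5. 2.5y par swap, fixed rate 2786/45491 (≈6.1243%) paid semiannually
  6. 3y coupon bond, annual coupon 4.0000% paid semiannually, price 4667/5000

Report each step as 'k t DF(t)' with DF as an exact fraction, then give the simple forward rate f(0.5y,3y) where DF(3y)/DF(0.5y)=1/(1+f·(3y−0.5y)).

1 1/2 4829/5000
2 1 9483/10000
3 3/2 8999/10000
4 2 1093/1250
5 5/2 8607/10000
6 3 8259/10000
f(0.5y,3y) = ((4829/5000)/(8259/10000) − 1)/(5/2) = 2798/41295 ≈ 6.7756%

step 1 [0.5y] bond c/2=9/200: DF=(1009261/1000000 − 9/200·(0))/(1+9/200) = 4829/5000 ≈ 0.965800
step 2 [1y] swap r/2=517/19141: DF=(1 − 517/19141·(0.965800))/(1+517/19141) = 9483/10000 ≈ 0.948300
step 3 [1.5y] swap r/2=143/4020: DF=(1 − 143/4020·(0.965800+0.948300))/(1+143/4020) = 8999/10000 ≈ 0.899900
step 4 [2y] swap r/2=314/9221: DF=(1 − 314/9221·(0.965800+0.948300+0.899900))/(1+314/9221) = 1093/1250 ≈ 0.874400
step 5 [2.5y] swap r/2=1393/45491: DF=(1 − 1393/45491·(0.965800+0.948300+0.899900+0.874400))/(1+1393/45491) = 8607/10000 ≈ 0.860700
step 6 [3y] bond c/2=1/50: DF=(4667/5000 − 1/50·(0.965800+0.948300+0.899900+0.874400+0.860700))/(1+1/50) = 8259/10000 ≈ 0.825900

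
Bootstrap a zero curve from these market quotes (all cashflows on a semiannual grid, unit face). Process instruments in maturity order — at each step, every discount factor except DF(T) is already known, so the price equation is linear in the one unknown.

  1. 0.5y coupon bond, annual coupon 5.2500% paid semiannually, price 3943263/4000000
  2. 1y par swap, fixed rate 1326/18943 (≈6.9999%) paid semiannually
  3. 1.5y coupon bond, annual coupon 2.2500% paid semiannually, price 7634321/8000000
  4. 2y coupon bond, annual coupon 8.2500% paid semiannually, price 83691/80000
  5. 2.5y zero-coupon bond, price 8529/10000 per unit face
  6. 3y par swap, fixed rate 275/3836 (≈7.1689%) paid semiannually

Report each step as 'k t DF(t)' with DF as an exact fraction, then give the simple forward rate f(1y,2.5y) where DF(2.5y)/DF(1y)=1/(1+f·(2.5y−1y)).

1 1/2 4803/5000
2 1 9337/10000
3 3/2 4613/5000
4 2 8931/10000
5 5/2 8529/10000
6 3 323/400
f(1y,2.5y) = ((9337/10000)/(8529/10000) − 1)/(3/2) = 1616/25587 ≈ 6.3157%

step 1 [0.5y] bond c/2=21/800: DF=(3943263/4000000 − 21/800·(0))/(1+21/800) = 4803/5000 ≈ 0.960600
step 2 [1y] swap r/2=663/18943: DF=(1 − 663/18943·(0.960600))/(1+663/18943) = 9337/10000 ≈ 0.933700
step 3 [1.5y] bond c/2=9/800: DF=(7634321/8000000 − 9/800·(0.960600+0.933700))/(1+9/800) = 4613/5000 ≈ 0.922600
step 4 [2y] bond c/2=33/800: DF=(83691/80000 − 33/800·(0.960600+0.933700+0.922600))/(1+33/800) = 8931/10000 ≈ 0.893100
step 5 [2.5y] zero: DF = P = 8529/10000 ≈ 0.852900
step 6 [3y] swap r/2=275/7672: DF=(1 − 275/7672·(0.960600+0.933700+0.922600+0.893100+0.852900))/(1+275/7672) = 323/400 ≈ 0.807500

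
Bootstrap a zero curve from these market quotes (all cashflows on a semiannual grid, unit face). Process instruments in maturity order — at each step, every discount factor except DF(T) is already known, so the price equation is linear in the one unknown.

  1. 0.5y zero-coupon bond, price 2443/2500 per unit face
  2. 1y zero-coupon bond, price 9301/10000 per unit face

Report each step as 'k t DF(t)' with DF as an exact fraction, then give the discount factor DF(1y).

1 1/2 2443/2500
2 1 9301/10000
DF(1y) = 9301/10000 ≈ 0.930100

step 1 [0.5y] zero: DF = P = 2443/2500 ≈ 0.977200
step 2 [1y] zero: DF = P = 9301/10000 ≈ 0.930100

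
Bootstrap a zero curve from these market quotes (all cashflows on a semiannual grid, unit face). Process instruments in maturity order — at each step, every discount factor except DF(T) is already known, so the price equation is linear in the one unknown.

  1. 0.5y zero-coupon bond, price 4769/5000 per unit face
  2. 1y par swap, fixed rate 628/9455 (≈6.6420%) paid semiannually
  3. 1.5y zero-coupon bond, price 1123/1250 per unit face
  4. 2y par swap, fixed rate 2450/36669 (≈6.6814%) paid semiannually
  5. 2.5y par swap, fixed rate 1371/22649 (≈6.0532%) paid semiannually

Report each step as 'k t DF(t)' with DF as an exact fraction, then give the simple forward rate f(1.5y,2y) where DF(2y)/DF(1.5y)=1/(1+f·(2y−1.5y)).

1 1/2 4769/5000
2 1 2343/2500
3 3/2 1123/1250
4 2 351/400
5 5/2 8629/10000
f(1.5y,2y) = ((1123/1250)/(351/400) − 1)/(1/2) = 418/8775 ≈ 4.7635%

step 1 [0.5y] zero: DF = P = 4769/5000 ≈ 0.953800
step 2 [1y] swap r/2=314/9455: DF=(1 − 314/9455·(0.953800))/(1+314/9455) = 2343/2500 ≈ 0.937200
step 3 [1.5y] zero: DF = P = 1123/1250 ≈ 0.898400
step 4 [2y] swap r/2=1225/36669: DF=(1 − 1225/36669·(0.953800+0.937200+0.898400))/(1+1225/36669) = 351/400 ≈ 0.877500
step 5 [2.5y] swap r/2=1371/45298: DF=(1 − 1371/45298·(0.953800+0.937200+0.898400+0.877500))/(1+1371/45298) = 8629/10000 ≈ 0.862900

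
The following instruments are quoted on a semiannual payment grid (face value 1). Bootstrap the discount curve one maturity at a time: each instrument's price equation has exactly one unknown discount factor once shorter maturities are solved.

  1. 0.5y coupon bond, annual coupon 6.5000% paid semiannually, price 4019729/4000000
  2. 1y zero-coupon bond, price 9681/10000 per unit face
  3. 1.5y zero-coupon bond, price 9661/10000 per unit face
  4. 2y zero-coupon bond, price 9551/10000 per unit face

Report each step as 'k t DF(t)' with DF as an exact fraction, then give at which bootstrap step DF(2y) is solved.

step 1 [0.5y] bond c/2=13/400: DF=(4019729/4000000 − 13/400·(0))/(1+13/400) = 9733/10000 ≈ 0.973300
step 2 [1y] zero: DF = P = 9681/10000 ≈ 0.968100
step 3 [1.5y] zero: DF = P = 9661/10000 ≈ 0.966100
step 4 [2y] zero: DF = P = 9551/10000 ≈ 0.955100

1 1/2 9733/10000
2 1 9681/10000
3 3/2 9661/10000
4 2 9551/10000
DF(2y) is solved at step 4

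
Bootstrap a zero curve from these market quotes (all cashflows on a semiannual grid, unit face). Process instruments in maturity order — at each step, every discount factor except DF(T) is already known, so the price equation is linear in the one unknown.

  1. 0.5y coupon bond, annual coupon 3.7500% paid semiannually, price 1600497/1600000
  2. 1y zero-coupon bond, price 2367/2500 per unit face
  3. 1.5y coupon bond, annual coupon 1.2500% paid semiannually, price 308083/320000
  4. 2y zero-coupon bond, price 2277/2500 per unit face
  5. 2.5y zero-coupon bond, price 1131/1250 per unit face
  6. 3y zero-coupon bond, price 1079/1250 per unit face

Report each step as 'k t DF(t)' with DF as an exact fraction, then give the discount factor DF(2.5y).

step 1 [0.5y] bond c/2=3/160: DF=(1600497/1600000 − 3/160·(0))/(1+3/160) = 9819/10000 ≈ 0.981900
step 2 [1y] zero: DF = P = 2367/2500 ≈ 0.946800
step 3 [1.5y] bond c/2=1/160: DF=(308083/320000 − 1/160·(0.981900+0.946800))/(1+1/160) = 1181/1250 ≈ 0.944800
step 4 [2y] zero: DF = P = 2277/2500 ≈ 0.910800
step 5 [2.5y] zero: DF = P = 1131/1250 ≈ 0.904800
step 6 [3y] zero: DF = P = 1079/1250 ≈ 0.863200

1 1/2 9819/10000
2 1 2367/2500
3 3/2 1181/1250
4 2 2277/2500
5 5/2 1131/1250
6 3 1079/1250
DF(2.5y) = 1131/1250 ≈ 0.904800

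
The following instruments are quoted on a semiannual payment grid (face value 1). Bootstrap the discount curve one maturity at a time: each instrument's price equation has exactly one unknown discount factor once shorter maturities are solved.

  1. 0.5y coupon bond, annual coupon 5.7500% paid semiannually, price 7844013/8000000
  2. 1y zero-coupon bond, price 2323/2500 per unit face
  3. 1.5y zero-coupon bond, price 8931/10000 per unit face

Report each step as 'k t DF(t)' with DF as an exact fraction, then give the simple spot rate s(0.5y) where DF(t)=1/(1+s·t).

1 1/2 9531/10000
2 1 2323/2500
3 3/2 8931/10000
s(0.5y) = (1/(9531/10000) − 1)/(1/2) = 938/9531 ≈ 9.8416%

step 1 [0.5y] bond c/2=23/800: DF=(7844013/8000000 − 23/800·(0))/(1+23/800) = 9531/10000 ≈ 0.953100
step 2 [1y] zero: DF = P = 2323/2500 ≈ 0.929200
step 3 [1.5y] zero: DF = P = 8931/10000 ≈ 0.893100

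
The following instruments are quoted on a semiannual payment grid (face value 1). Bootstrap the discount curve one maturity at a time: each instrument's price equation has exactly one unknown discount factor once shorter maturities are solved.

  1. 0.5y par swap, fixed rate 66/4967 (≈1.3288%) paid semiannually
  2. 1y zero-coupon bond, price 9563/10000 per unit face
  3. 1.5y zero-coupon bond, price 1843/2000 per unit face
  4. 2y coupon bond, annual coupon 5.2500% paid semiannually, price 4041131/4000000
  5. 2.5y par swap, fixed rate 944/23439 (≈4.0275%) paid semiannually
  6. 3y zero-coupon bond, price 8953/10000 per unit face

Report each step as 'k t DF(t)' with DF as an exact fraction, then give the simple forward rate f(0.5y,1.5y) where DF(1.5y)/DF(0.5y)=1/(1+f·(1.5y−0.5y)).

step 1 [0.5y] swap r/2=33/4967: DF=(1 − 33/4967·(0))/(1+33/4967) = 4967/5000 ≈ 0.993400
step 2 [1y] zero: DF = P = 9563/10000 ≈ 0.956300
step 3 [1.5y] zero: DF = P = 1843/2000 ≈ 0.921500
step 4 [2y] bond c/2=21/800: DF=(4041131/4000000 − 21/800·(0.993400+0.956300+0.921500))/(1+21/800) = 911/1000 ≈ 0.911000
step 5 [2.5y] swap r/2=472/23439: DF=(1 − 472/23439·(0.993400+0.956300+0.921500+0.911000))/(1+472/23439) = 566/625 ≈ 0.905600
step 6 [3y] zero: DF = P = 8953/10000 ≈ 0.895300

1 1/2 4967/5000
2 1 9563/10000
3 3/2 1843/2000
4 2 911/1000
5 5/2 566/625
6 3 8953/10000
f(0.5y,1.5y) = ((4967/5000)/(1843/2000) − 1)/(1) = 719/9215 ≈ 7.8025%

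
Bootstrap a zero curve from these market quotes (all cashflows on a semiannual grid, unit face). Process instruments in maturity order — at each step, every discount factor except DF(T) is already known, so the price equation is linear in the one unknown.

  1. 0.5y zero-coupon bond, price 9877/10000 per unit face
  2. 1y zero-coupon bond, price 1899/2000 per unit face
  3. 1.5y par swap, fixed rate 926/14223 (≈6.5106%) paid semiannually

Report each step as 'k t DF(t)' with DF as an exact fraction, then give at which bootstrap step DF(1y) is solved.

step 1 [0.5y] zero: DF = P = 9877/10000 ≈ 0.987700
step 2 [1y] zero: DF = P = 1899/2000 ≈ 0.949500
step 3 [1.5y] swap r/2=463/14223: DF=(1 − 463/14223·(0.987700+0.949500))/(1+463/14223) = 4537/5000 ≈ 0.907400

1 1/2 9877/10000
2 1 1899/2000
3 3/2 4537/5000
DF(1y) is solved at step 2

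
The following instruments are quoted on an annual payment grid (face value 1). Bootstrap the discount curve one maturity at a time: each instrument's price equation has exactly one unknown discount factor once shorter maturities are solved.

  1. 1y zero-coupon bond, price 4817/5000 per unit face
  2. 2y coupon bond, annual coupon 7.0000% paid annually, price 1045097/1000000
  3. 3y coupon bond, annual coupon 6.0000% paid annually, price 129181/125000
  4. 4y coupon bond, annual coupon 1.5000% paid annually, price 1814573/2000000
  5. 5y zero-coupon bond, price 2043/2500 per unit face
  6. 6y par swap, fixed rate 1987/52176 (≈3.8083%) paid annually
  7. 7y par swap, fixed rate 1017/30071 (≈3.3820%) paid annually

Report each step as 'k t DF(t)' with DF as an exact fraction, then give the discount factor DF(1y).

1 1 4817/5000
2 2 9137/10000
3 3 8687/10000
4 4 8533/10000
5 5 2043/2500
6 6 8013/10000
7 7 3983/5000
DF(1y) = 4817/5000 ≈ 0.963400

step 1 [1y] zero: DF = P = 4817/5000 ≈ 0.963400
step 2 [2y] bond c/1=7/100: DF=(1045097/1000000 − 7/100·(0.963400))/(1+7/100) = 9137/10000 ≈ 0.913700
step 3 [3y] bond c/1=3/50: DF=(129181/125000 − 3/50·(0.963400+0.913700))/(1+3/50) = 8687/10000 ≈ 0.868700
step 4 [4y] bond c/1=3/200: DF=(1814573/2000000 − 3/200·(0.963400+0.913700+0.868700))/(1+3/200) = 8533/10000 ≈ 0.853300
step 5 [5y] zero: DF = P = 2043/2500 ≈ 0.817200
step 6 [6y] swap r/1=1987/52176: DF=(1 − 1987/52176·(0.963400+0.913700+0.868700+0.853300+0.817200))/(1+1987/52176) = 8013/10000 ≈ 0.801300
step 7 [7y] swap r/1=1017/30071: DF=(1 − 1017/30071·(0.963400+0.913700+0.868700+0.853300+0.817200+0.801300))/(1+1017/30071) = 3983/5000 ≈ 0.796600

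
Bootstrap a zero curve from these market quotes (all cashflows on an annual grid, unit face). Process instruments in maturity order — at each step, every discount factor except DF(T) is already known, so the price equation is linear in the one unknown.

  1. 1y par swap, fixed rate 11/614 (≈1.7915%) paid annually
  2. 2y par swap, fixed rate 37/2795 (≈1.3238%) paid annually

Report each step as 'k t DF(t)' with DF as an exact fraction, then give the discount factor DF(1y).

step 1 [1y] swap r/1=11/614: DF=(1 − 11/614·(0))/(1+11/614) = 614/625 ≈ 0.982400
step 2 [2y] swap r/1=37/2795: DF=(1 − 37/2795·(0.982400))/(1+37/2795) = 9741/10000 ≈ 0.974100

1 1 614/625
2 2 9741/10000
DF(1y) = 614/625 ≈ 0.982400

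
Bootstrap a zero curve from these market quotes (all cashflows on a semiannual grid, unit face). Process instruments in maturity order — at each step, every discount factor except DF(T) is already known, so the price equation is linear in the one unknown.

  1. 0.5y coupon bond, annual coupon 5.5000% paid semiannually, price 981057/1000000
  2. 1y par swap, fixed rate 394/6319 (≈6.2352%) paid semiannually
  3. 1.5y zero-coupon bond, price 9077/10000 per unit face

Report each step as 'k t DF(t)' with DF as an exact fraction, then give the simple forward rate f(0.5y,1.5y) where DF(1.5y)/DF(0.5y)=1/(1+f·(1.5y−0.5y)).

step 1 [0.5y] bond c/2=11/400: DF=(981057/1000000 − 11/400·(0))/(1+11/400) = 2387/2500 ≈ 0.954800
step 2 [1y] swap r/2=197/6319: DF=(1 − 197/6319·(0.954800))/(1+197/6319) = 9409/10000 ≈ 0.940900
step 3 [1.5y] zero: DF = P = 9077/10000 ≈ 0.907700

1 1/2 2387/2500
2 1 9409/10000
3 3/2 9077/10000
f(0.5y,1.5y) = ((2387/2500)/(9077/10000) − 1)/(1) = 471/9077 ≈ 5.1889%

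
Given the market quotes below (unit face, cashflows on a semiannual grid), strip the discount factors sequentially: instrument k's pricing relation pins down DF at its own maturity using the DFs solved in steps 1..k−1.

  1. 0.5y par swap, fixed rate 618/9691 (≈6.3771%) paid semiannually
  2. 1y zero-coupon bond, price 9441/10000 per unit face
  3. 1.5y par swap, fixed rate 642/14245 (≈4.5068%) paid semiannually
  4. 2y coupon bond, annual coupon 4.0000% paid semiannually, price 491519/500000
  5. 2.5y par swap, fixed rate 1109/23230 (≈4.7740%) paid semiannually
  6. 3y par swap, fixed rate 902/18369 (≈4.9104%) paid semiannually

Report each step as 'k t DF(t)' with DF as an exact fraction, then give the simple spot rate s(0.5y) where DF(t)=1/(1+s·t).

1 1/2 9691/10000
2 1 9441/10000
3 3/2 4679/5000
4 2 9079/10000
5 5/2 8891/10000
6 3 8647/10000
s(0.5y) = (1/(9691/10000) − 1)/(1/2) = 618/9691 ≈ 6.3771%

step 1 [0.5y] swap r/2=309/9691: DF=(1 − 309/9691·(0))/(1+309/9691) = 9691/10000 ≈ 0.969100
step 2 [1y] zero: DF = P = 9441/10000 ≈ 0.944100
step 3 [1.5y] swap r/2=321/14245: DF=(1 − 321/14245·(0.969100+0.944100))/(1+321/14245) = 4679/5000 ≈ 0.935800
step 4 [2y] bond c/2=1/50: DF=(491519/500000 − 1/50·(0.969100+0.944100+0.935800))/(1+1/50) = 9079/10000 ≈ 0.907900
step 5 [2.5y] swap r/2=1109/46460: DF=(1 − 1109/46460·(0.969100+0.944100+0.935800+0.907900))/(1+1109/46460) = 8891/10000 ≈ 0.889100
step 6 [3y] swap r/2=451/18369: DF=(1 − 451/18369·(0.969100+0.944100+0.935800+0.907900+0.889100))/(1+451/18369) = 8647/10000 ≈ 0.864700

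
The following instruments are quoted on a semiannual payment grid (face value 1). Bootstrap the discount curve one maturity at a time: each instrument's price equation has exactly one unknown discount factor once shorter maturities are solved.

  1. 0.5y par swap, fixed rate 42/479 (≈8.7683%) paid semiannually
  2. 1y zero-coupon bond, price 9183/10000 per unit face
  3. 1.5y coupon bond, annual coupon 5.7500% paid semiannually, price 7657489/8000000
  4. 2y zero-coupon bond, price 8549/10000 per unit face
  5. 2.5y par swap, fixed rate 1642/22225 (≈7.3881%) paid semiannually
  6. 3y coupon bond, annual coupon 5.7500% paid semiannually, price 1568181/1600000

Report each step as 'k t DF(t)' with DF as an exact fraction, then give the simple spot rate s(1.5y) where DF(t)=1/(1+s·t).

1 1/2 479/500
2 1 9183/10000
3 3/2 439/500
4 2 8549/10000
5 5/2 4179/5000
6 3 1657/2000
s(1.5y) = (1/(439/500) − 1)/(3/2) = 122/1317 ≈ 9.2635%

step 1 [0.5y] swap r/2=21/479: DF=(1 − 21/479·(0))/(1+21/479) = 479/500 ≈ 0.958000
step 2 [1y] zero: DF = P = 9183/10000 ≈ 0.918300
step 3 [1.5y] bond c/2=23/800: DF=(7657489/8000000 − 23/800·(0.958000+0.918300))/(1+23/800) = 439/500 ≈ 0.878000
step 4 [2y] zero: DF = P = 8549/10000 ≈ 0.854900
step 5 [2.5y] swap r/2=821/22225: DF=(1 − 821/22225·(0.958000+0.918300+0.878000+0.854900))/(1+821/22225) = 4179/5000 ≈ 0.835800
step 6 [3y] bond c/2=23/800: DF=(1568181/1600000 − 23/800·(0.958000+0.918300+0.878000+0.854900+0.835800))/(1+23/800) = 1657/2000 ≈ 0.828500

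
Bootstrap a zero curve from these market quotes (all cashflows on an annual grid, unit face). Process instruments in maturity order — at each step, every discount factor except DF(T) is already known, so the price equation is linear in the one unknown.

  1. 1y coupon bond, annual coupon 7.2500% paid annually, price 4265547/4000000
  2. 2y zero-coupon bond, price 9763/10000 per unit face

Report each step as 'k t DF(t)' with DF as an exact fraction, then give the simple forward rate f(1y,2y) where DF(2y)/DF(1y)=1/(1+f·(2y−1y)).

1 1 9943/10000
2 2 9763/10000
f(1y,2y) = ((9943/10000)/(9763/10000) − 1)/(1) = 180/9763 ≈ 1.8437%

step 1 [1y] bond c/1=29/400: DF=(4265547/4000000 − 29/400·(0))/(1+29/400) = 9943/10000 ≈ 0.994300
step 2 [2y] zero: DF = P = 9763/10000 ≈ 0.976300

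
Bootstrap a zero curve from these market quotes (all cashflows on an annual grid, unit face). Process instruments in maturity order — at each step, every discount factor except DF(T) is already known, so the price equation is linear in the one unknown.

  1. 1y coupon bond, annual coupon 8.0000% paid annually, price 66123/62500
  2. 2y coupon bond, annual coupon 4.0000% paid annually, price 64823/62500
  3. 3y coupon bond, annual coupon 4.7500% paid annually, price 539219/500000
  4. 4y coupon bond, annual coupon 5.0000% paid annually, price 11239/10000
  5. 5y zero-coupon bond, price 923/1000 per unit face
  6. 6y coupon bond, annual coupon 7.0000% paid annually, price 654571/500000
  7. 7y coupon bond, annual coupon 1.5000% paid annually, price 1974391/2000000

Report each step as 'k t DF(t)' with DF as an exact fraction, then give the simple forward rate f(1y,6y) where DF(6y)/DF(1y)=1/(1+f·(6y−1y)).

1 1 2449/2500
2 2 2399/2500
3 3 1177/1250
4 4 2333/2500
5 5 923/1000
6 6 571/625
7 7 8891/10000
f(1y,6y) = ((2449/2500)/(571/625) − 1)/(5) = 33/2284 ≈ 1.4448%

step 1 [1y] bond c/1=2/25: DF=(66123/62500 − 2/25·(0))/(1+2/25) = 2449/2500 ≈ 0.979600
step 2 [2y] bond c/1=1/25: DF=(64823/62500 − 1/25·(0.979600))/(1+1/25) = 2399/2500 ≈ 0.959600
step 3 [3y] bond c/1=19/400: DF=(539219/500000 − 19/400·(0.979600+0.959600))/(1+19/400) = 1177/1250 ≈ 0.941600
step 4 [4y] bond c/1=1/20: DF=(11239/10000 − 1/20·(0.979600+0.959600+0.941600))/(1+1/20) = 2333/2500 ≈ 0.933200
step 5 [5y] zero: DF = P = 923/1000 ≈ 0.923000
step 6 [6y] bond c/1=7/100: DF=(654571/500000 − 7/100·(0.979600+0.959600+0.941600+0.933200+0.923000))/(1+7/100) = 571/625 ≈ 0.913600
step 7 [7y] bond c/1=3/200: DF=(1974391/2000000 − 3/200·(0.979600+0.959600+0.941600+0.933200+0.923000+0.913600))/(1+3/200) = 8891/10000 ≈ 0.889100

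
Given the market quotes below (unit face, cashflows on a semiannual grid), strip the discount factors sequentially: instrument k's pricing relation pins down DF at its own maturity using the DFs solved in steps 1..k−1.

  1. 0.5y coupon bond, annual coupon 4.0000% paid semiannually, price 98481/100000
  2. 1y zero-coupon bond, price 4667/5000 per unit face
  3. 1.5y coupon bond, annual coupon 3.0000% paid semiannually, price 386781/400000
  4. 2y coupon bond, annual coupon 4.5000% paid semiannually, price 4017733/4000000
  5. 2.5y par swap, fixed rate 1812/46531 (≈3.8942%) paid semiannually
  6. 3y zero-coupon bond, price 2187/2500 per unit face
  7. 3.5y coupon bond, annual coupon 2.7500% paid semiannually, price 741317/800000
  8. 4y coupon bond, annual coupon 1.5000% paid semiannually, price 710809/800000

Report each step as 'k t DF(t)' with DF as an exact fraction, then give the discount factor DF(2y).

1 1/2 1931/2000
2 1 4667/5000
3 3/2 4623/5000
4 2 4601/5000
5 5/2 4547/5000
6 3 2187/2500
7 7/2 8391/10000
8 4 1669/2000
DF(2y) = 4601/5000 ≈ 0.920200

step 1 [0.5y] bond c/2=1/50: DF=(98481/100000 − 1/50·(0))/(1+1/50) = 1931/2000 ≈ 0.965500
step 2 [1y] zero: DF = P = 4667/5000 ≈ 0.933400
step 3 [1.5y] bond c/2=3/200: DF=(386781/400000 − 3/200·(0.965500+0.933400))/(1+3/200) = 4623/5000 ≈ 0.924600
step 4 [2y] bond c/2=9/400: DF=(4017733/4000000 − 9/400·(0.965500+0.933400+0.924600))/(1+9/400) = 4601/5000 ≈ 0.920200
step 5 [2.5y] swap r/2=906/46531: DF=(1 − 906/46531·(0.965500+0.933400+0.924600+0.920200))/(1+906/46531) = 4547/5000 ≈ 0.909400
step 6 [3y] zero: DF = P = 2187/2500 ≈ 0.874800
step 7 [3.5y] bond c/2=11/800: DF=(741317/800000 − 11/800·(0.965500+0.933400+0.924600+0.920200+0.909400+0.874800))/(1+11/800) = 8391/10000 ≈ 0.839100
step 8 [4y] bond c/2=3/400: DF=(710809/800000 − 3/400·(0.965500+0.933400+0.924600+0.920200+0.909400+0.874800+0.839100))/(1+3/400) = 1669/2000 ≈ 0.834500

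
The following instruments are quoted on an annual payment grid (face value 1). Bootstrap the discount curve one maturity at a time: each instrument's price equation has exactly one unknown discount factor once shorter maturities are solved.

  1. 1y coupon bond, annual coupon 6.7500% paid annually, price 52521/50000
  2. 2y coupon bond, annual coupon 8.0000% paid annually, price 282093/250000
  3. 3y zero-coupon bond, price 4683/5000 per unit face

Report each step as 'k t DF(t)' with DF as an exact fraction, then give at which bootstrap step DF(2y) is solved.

1 1 123/125
2 2 9719/10000
3 3 4683/5000
DF(2y) is solved at step 2

step 1 [1y] bond c/1=27/400: DF=(52521/50000 − 27/400·(0))/(1+27/400) = 123/125 ≈ 0.984000
step 2 [2y] bond c/1=2/25: DF=(282093/250000 − 2/25·(0.984000))/(1+2/25) = 9719/10000 ≈ 0.971900
step 3 [3y] zero: DF = P = 4683/5000 ≈ 0.936600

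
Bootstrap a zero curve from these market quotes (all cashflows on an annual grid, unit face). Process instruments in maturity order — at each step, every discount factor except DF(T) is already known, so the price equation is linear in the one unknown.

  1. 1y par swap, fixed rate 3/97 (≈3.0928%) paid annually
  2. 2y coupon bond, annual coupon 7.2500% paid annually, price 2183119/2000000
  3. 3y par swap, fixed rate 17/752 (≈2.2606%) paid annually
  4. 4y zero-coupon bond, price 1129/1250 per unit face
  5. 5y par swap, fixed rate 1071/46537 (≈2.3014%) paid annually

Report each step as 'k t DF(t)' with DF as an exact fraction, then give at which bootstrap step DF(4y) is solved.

1 1 97/100
2 2 4761/5000
3 3 4677/5000
4 4 1129/1250
5 5 8929/10000
DF(4y) is solved at step 4

step 1 [1y] swap r/1=3/97: DF=(1 − 3/97·(0))/(1+3/97) = 97/100 ≈ 0.970000
step 2 [2y] bond c/1=29/400: DF=(2183119/2000000 − 29/400·(0.970000))/(1+29/400) = 4761/5000 ≈ 0.952200
step 3 [3y] swap r/1=17/752: DF=(1 − 17/752·(0.970000+0.952200))/(1+17/752) = 4677/5000 ≈ 0.935400
step 4 [4y] zero: DF = P = 1129/1250 ≈ 0.903200
step 5 [5y] swap r/1=1071/46537: DF=(1 − 1071/46537·(0.970000+0.952200+0.935400+0.903200))/(1+1071/46537) = 8929/10000 ≈ 0.892900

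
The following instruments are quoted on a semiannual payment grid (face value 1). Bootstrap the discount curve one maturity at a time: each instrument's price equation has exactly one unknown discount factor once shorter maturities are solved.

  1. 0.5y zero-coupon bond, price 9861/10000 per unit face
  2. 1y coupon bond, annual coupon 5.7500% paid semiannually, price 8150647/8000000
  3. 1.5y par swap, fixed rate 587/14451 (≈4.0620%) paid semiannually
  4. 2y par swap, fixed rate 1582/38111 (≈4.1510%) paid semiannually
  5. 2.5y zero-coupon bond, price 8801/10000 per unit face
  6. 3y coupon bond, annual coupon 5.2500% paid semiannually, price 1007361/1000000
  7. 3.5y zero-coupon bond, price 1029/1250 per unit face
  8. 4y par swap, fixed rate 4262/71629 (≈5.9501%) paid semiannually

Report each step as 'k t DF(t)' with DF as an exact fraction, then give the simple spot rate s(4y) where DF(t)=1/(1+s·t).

step 1 [0.5y] zero: DF = P = 9861/10000 ≈ 0.986100
step 2 [1y] bond c/2=23/800: DF=(8150647/8000000 − 23/800·(0.986100))/(1+23/800) = 2407/2500 ≈ 0.962800
step 3 [1.5y] swap r/2=587/28902: DF=(1 − 587/28902·(0.986100+0.962800))/(1+587/28902) = 9413/10000 ≈ 0.941300
step 4 [2y] swap r/2=791/38111: DF=(1 − 791/38111·(0.986100+0.962800+0.941300))/(1+791/38111) = 9209/10000 ≈ 0.920900
step 5 [2.5y] zero: DF = P = 8801/10000 ≈ 0.880100
step 6 [3y] bond c/2=21/800: DF=(1007361/1000000 − 21/800·(0.986100+0.962800+0.941300+0.920900+0.880100))/(1+21/800) = 1077/1250 ≈ 0.861600
step 7 [3.5y] zero: DF = P = 1029/1250 ≈ 0.823200
step 8 [4y] swap r/2=2131/71629: DF=(1 − 2131/71629·(0.986100+0.962800+0.941300+0.920900+0.880100+0.861600+0.823200))/(1+2131/71629) = 7869/10000 ≈ 0.786900

1 1/2 9861/10000
2 1 2407/2500
3 3/2 9413/10000
4 2 9209/10000
5 5/2 8801/10000
6 3 1077/1250
7 7/2 1029/1250
8 4 7869/10000
s(4y) = (1/(7869/10000) − 1)/(4) = 2131/31476 ≈ 6.7702%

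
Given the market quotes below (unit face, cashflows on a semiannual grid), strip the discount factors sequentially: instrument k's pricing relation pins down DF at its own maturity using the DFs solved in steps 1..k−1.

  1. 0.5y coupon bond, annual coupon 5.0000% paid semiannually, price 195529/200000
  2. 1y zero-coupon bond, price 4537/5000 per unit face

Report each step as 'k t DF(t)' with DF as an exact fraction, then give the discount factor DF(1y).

step 1 [0.5y] bond c/2=1/40: DF=(195529/200000 − 1/40·(0))/(1+1/40) = 4769/5000 ≈ 0.953800
step 2 [1y] zero: DF = P = 4537/5000 ≈ 0.907400

1 1/2 4769/5000
2 1 4537/5000
DF(1y) = 4537/5000 ≈ 0.907400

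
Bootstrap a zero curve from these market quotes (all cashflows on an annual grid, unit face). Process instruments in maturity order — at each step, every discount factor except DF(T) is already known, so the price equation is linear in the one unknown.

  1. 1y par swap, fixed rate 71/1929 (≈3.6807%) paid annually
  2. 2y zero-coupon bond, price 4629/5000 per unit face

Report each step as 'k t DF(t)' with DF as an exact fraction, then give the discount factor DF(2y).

1 1 1929/2000
2 2 4629/5000
DF(2y) = 4629/5000 ≈ 0.925800

step 1 [1y] swap r/1=71/1929: DF=(1 − 71/1929·(0))/(1+71/1929) = 1929/2000 ≈ 0.964500
step 2 [2y] zero: DF = P = 4629/5000 ≈ 0.925800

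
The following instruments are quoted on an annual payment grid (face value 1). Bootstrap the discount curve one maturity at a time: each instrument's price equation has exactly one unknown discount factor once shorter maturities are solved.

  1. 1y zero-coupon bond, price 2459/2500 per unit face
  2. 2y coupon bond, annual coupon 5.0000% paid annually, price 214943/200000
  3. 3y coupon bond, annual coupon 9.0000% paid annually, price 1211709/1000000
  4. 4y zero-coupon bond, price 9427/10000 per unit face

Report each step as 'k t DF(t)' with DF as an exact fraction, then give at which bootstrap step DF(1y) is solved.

step 1 [1y] zero: DF = P = 2459/2500 ≈ 0.983600
step 2 [2y] bond c/1=1/20: DF=(214943/200000 − 1/20·(0.983600))/(1+1/20) = 9767/10000 ≈ 0.976700
step 3 [3y] bond c/1=9/100: DF=(1211709/1000000 − 9/100·(0.983600+0.976700))/(1+9/100) = 4749/5000 ≈ 0.949800
step 4 [4y] zero: DF = P = 9427/10000 ≈ 0.942700

1 1 2459/2500
2 2 9767/10000
3 3 4749/5000
4 4 9427/10000
DF(1y) is solved at step 1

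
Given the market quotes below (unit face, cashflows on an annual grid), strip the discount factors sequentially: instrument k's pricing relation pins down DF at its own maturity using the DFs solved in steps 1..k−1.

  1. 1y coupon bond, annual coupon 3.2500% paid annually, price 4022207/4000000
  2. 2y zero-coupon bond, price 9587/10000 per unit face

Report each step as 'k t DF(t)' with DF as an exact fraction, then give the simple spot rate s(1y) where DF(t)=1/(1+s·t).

step 1 [1y] bond c/1=13/400: DF=(4022207/4000000 − 13/400·(0))/(1+13/400) = 9739/10000 ≈ 0.973900
step 2 [2y] zero: DF = P = 9587/10000 ≈ 0.958700

1 1 9739/10000
2 2 9587/10000
s(1y) = (1/(9739/10000) − 1)/(1) = 261/9739 ≈ 2.6799%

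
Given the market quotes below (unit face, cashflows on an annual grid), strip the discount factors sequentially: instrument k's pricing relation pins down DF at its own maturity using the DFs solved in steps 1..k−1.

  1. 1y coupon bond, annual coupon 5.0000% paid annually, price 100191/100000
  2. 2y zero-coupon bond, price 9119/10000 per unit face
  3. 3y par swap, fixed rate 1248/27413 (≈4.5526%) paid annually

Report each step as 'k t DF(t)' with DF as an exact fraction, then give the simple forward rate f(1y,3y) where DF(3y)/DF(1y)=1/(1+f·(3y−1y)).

1 1 4771/5000
2 2 9119/10000
3 3 547/625
f(1y,3y) = ((4771/5000)/(547/625) − 1)/(2) = 395/8752 ≈ 4.5133%

step 1 [1y] bond c/1=1/20: DF=(100191/100000 − 1/20·(0))/(1+1/20) = 4771/5000 ≈ 0.954200
step 2 [2y] zero: DF = P = 9119/10000 ≈ 0.911900
step 3 [3y] swap r/1=1248/27413: DF=(1 − 1248/27413·(0.954200+0.911900))/(1+1248/27413) = 547/625 ≈ 0.875200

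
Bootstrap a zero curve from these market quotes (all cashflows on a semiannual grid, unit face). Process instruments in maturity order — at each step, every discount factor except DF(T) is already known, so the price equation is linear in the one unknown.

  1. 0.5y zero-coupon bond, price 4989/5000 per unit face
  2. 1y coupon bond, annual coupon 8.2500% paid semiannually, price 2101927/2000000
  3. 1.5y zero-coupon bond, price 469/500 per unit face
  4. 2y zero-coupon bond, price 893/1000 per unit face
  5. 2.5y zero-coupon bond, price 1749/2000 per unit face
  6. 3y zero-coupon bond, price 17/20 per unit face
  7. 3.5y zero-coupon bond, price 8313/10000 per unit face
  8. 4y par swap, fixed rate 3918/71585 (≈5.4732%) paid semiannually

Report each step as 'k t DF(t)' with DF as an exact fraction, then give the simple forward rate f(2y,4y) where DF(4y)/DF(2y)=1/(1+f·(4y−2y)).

1 1/2 4989/5000
2 1 4849/5000
3 3/2 469/500
4 2 893/1000
5 5/2 1749/2000
6 3 17/20
7 7/2 8313/10000
8 4 8041/10000
f(2y,4y) = ((893/1000)/(8041/10000) − 1)/(2) = 889/16082 ≈ 5.5279%

step 1 [0.5y] zero: DF = P = 4989/5000 ≈ 0.997800
step 2 [1y] bond c/2=33/800: DF=(2101927/2000000 − 33/800·(0.997800))/(1+33/800) = 4849/5000 ≈ 0.969800
step 3 [1.5y] zero: DF = P = 469/500 ≈ 0.938000
step 4 [2y] zero: DF = P = 893/1000 ≈ 0.893000
step 5 [2.5y] zero: DF = P = 1749/2000 ≈ 0.874500
step 6 [3y] zero: DF = P = 17/20 ≈ 0.850000
step 7 [3.5y] zero: DF = P = 8313/10000 ≈ 0.831300
step 8 [4y] swap r/2=1959/71585: DF=(1 − 1959/71585·(0.997800+0.969800+0.938000+0.893000+0.874500+0.850000+0.831300))/(1+1959/71585) = 8041/10000 ≈ 0.804100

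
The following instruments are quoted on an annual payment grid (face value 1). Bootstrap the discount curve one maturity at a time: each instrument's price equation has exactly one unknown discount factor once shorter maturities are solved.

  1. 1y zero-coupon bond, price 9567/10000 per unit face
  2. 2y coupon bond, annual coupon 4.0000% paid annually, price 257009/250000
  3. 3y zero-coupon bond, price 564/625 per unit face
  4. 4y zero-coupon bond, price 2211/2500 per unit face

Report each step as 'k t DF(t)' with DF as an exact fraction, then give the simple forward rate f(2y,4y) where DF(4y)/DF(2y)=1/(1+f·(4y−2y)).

1 1 9567/10000
2 2 9517/10000
3 3 564/625
4 4 2211/2500
f(2y,4y) = ((9517/10000)/(2211/2500) − 1)/(2) = 673/17688 ≈ 3.8048%

step 1 [1y] zero: DF = P = 9567/10000 ≈ 0.956700
step 2 [2y] bond c/1=1/25: DF=(257009/250000 − 1/25·(0.956700))/(1+1/25) = 9517/10000 ≈ 0.951700
step 3 [3y] zero: DF = P = 564/625 ≈ 0.902400
step 4 [4y] zero: DF = P = 2211/2500 ≈ 0.884400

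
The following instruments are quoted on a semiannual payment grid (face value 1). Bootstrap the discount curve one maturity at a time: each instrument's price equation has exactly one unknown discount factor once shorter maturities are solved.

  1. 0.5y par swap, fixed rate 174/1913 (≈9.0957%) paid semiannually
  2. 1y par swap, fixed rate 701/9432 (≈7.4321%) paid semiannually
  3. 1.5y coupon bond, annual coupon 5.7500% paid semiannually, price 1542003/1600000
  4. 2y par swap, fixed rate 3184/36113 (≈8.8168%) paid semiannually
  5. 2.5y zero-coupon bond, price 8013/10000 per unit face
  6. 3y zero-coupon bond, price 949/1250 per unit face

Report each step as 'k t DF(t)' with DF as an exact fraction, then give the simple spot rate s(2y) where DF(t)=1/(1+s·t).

1 1/2 1913/2000
2 1 9299/10000
3 3/2 8841/10000
4 2 1051/1250
5 5/2 8013/10000
6 3 949/1250
s(2y) = (1/(1051/1250) − 1)/(2) = 199/2102 ≈ 9.4672%

step 1 [0.5y] swap r/2=87/1913: DF=(1 − 87/1913·(0))/(1+87/1913) = 1913/2000 ≈ 0.956500
step 2 [1y] swap r/2=701/18864: DF=(1 − 701/18864·(0.956500))/(1+701/18864) = 9299/10000 ≈ 0.929900
step 3 [1.5y] bond c/2=23/800: DF=(1542003/1600000 − 23/800·(0.956500+0.929900))/(1+23/800) = 8841/10000 ≈ 0.884100
step 4 [2y] swap r/2=1592/36113: DF=(1 − 1592/36113·(0.956500+0.929900+0.884100))/(1+1592/36113) = 1051/1250 ≈ 0.840800
step 5 [2.5y] zero: DF = P = 8013/10000 ≈ 0.801300
step 6 [3y] zero: DF = P = 949/1250 ≈ 0.759200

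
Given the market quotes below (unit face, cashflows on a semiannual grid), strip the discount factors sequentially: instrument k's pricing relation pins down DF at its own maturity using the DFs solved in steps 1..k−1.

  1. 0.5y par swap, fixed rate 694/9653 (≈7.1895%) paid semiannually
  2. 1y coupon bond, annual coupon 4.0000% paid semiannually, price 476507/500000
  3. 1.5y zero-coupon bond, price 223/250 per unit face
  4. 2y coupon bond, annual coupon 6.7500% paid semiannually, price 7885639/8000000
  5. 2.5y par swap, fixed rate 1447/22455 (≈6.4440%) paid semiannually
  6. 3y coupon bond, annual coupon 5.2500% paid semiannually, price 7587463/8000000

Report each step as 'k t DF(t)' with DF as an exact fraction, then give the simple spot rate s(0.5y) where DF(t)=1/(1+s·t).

1 1/2 9653/10000
2 1 4577/5000
3 3/2 223/250
4 2 863/1000
5 5/2 8553/10000
6 3 8093/10000
s(0.5y) = (1/(9653/10000) − 1)/(1/2) = 694/9653 ≈ 7.1895%

step 1 [0.5y] swap r/2=347/9653: DF=(1 − 347/9653·(0))/(1+347/9653) = 9653/10000 ≈ 0.965300
step 2 [1y] bond c/2=1/50: DF=(476507/500000 − 1/50·(0.965300))/(1+1/50) = 4577/5000 ≈ 0.915400
step 3 [1.5y] zero: DF = P = 223/250 ≈ 0.892000
step 4 [2y] bond c/2=27/800: DF=(7885639/8000000 − 27/800·(0.965300+0.915400+0.892000))/(1+27/800) = 863/1000 ≈ 0.863000
step 5 [2.5y] swap r/2=1447/44910: DF=(1 − 1447/44910·(0.965300+0.915400+0.892000+0.863000))/(1+1447/44910) = 8553/10000 ≈ 0.855300
step 6 [3y] bond c/2=21/800: DF=(7587463/8000000 − 21/800·(0.965300+0.915400+0.892000+0.863000+0.855300))/(1+21/800) = 8093/10000 ≈ 0.809300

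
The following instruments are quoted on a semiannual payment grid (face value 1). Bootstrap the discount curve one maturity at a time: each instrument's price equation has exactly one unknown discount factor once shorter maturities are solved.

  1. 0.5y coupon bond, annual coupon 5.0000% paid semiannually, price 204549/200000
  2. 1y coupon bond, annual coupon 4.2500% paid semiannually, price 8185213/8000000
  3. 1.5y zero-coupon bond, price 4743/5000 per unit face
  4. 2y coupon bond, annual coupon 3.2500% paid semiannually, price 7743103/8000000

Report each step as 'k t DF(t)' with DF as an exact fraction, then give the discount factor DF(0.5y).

1 1/2 4989/5000
2 1 9811/10000
3 3/2 4743/5000
4 2 566/625
DF(0.5y) = 4989/5000 ≈ 0.997800

step 1 [0.5y] bond c/2=1/40: DF=(204549/200000 − 1/40·(0))/(1+1/40) = 4989/5000 ≈ 0.997800
step 2 [1y] bond c/2=17/800: DF=(8185213/8000000 − 17/800·(0.997800))/(1+17/800) = 9811/10000 ≈ 0.981100
step 3 [1.5y] zero: DF = P = 4743/5000 ≈ 0.948600
step 4 [2y] bond c/2=13/800: DF=(7743103/8000000 − 13/800·(0.997800+0.981100+0.948600))/(1+13/800) = 566/625 ≈ 0.905600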